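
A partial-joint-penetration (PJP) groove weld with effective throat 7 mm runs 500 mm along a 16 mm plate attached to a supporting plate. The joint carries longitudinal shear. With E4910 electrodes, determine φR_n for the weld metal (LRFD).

E49XX → F_EXX = 490 MPa.
Effective throat (given) t_e = 7 mm.
A_we = 7 × 500 = 3500 mm².
F_nw = 0.6 F_EXX = 294 MPa.
φR_n = 0.75 × 294 × 3500 × 10⁻³ = 771.8 kN.

φR_n ≈ 772 kN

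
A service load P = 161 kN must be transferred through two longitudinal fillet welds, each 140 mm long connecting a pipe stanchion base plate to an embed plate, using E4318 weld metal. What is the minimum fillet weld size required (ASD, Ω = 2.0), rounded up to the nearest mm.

w = 7 mm

E43XX → F_EXX = 430 MPa.
Total weld length L = 280 mm.
Required throat t_e = P × Ω / (0.6 F_EXX × L) = 161 × 2.0 / (0.6 × 430 × 280 × 10⁻³) = 4.457 mm.
Required leg w = t_e / 0.707 = 6.305 mm → use 7 mm.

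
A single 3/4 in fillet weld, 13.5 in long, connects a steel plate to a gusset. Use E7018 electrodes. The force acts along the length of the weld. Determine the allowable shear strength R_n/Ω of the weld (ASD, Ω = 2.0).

R_n/Ω ≈ 150 kips

E70XX → F_EXX = 70 ksi.
Effective throat t_e = 0.707 × 0.75 = 0.5302 in.
Total length L = 13.5 in; A_we = 0.5302 × 13.5 = 7.158 in².
F_nw = 0.6 F_EXX = 0.6 × 70 = 42 ksi.
R_n = 42 × 7.158 = 300.7 kips; R_n/Ω = 300.7/2.0 = 150.3 kips.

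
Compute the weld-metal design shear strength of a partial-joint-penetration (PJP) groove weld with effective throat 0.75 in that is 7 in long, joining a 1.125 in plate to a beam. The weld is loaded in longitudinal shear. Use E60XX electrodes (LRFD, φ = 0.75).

φR_n ≈ 142 kip

E60XX → F_EXX = 60 ksi.
Effective throat (given) t_e = 0.75 in.
A_we = 0.75 × 7 = 5.25 in².
F_nw = 0.6 F_EXX = 36 ksi.
φR_n = 0.75 × 36 × 5.25 = 141.8 kip.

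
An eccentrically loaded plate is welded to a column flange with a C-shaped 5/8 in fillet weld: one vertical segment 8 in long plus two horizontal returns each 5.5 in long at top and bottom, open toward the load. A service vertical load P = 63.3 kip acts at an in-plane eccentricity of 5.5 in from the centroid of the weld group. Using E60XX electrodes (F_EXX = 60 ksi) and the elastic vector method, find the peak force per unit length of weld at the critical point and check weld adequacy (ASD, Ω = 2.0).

f_max ≈ 9.55 kip/in; NOT adequate

Total weld length L_w = 19 in. Treat welds as unit-width lines.
Centroid: x̄ = 2×5.5×2.75 / 19 = 1.592 in from the vertical weld.
Polar moment about centroid: J = I_x + I_y = [8³/12 + 2×5.5×4²] + [8×1.592² + 2(5.5³/12 + 5.5×1.158²)] = 281.4 in³.
Direct shear f_v = P/L_w = 63.3 / 19 = 3.332 kip/in (vertical).
Torsion M = P·e = 63.3 × 5.5 = 348.15 kip·in.
Critical point at (x, y) = (3.908, 4) from centroid. f_tx = M·y/J = 4.948 kip/in; f_ty = M·x/J = 4.834 kip/in.
Resultant f_max = √[f_tx² + (f_v + f_ty)²] = √[4.948² + (3.332 + 4.834)²] = 9.548 kip/in.
Capacity per unit length: r_n/Ω = (1/2.0) × 0.6 × 60 × (0.707 × 0.625) = 7.954 kip/in.
9.548 > 7.954 → NOT adequate.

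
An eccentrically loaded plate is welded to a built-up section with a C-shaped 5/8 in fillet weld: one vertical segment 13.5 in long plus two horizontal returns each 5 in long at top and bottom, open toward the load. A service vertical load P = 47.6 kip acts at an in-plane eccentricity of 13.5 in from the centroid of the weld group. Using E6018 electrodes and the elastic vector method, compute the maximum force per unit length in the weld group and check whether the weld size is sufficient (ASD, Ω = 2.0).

E60XX → F_EXX = 60 ksi.
Total weld length L_w = 23.5 in. Treat welds as unit-width lines.
Centroid: x̄ = 2×5×2.5 / 23.5 = 1.064 in from the vertical weld.
Polar moment about centroid: J = I_x + I_y = [13.5³/12 + 2×5×6.75²] + [13.5×1.064² + 2(5³/12 + 5×1.436²)] = 717.4 in³.
Direct shear f_v = P/L_w = 47.6 / 23.5 = 2.026 kip/in (vertical).
Torsion M = P·e = 47.6 × 13.5 = 642.6 kip·in.
Critical point at (x, y) = (3.936, 6.75) from centroid. f_tx = M·y/J = 6.046 kip/in; f_ty = M·x/J = 3.526 kip/in.
Resultant f_max = √[f_tx² + (f_v + f_ty)²] = √[6.046² + (2.026 + 3.526)²] = 8.208 kip/in.
Capacity per unit length: r_n/Ω = (1/2.0) × 0.6 × 60 × (0.707 × 0.625) = 7.954 kip/in.
8.208 > 7.954 → NOT adequate.

f_max ≈ 8.21 kip/in; NOT adequate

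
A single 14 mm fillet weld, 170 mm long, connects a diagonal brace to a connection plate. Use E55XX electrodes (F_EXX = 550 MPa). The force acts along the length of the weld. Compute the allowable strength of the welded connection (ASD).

Effective throat t_e = 0.707 × 14 = 9.898 mm.
Total length L = 170 mm; A_we = 9.898 × 170 = 1683 mm².
F_nw = 0.6 F_EXX = 0.6 × 550 = 330 MPa.
R_n = 330 × 1683 × 10⁻³ = 555.3 kN; R_n/Ω = 555.3/2.0 = 277.6 kN.

R_n/Ω ≈ 278 kN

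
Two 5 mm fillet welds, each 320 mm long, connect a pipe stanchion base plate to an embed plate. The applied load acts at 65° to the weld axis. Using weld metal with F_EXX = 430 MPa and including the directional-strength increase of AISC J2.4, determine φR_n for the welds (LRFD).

t_e = 0.707 × 5 = 3.535 mm; A_we = 3.535 × 640 = 2262 mm².
Directional factor: 1.0 + 0.5 sin^1.5(65°) = 1.431.
F_nw = 0.6 × 430 × 1.431 = 369.3 MPa.
φR_n = 0.75 × 369.3 × 2262 × 10⁻³ = 626.6 kN.

φR_n ≈ 627 kN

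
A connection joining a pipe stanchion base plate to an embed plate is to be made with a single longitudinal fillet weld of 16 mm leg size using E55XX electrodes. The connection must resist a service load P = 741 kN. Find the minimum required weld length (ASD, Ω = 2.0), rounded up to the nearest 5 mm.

E55XX → F_EXX = 550 MPa.
Throat t_e = 0.707 × 16 = 11.31 mm.
r_n/Ω = (0.6 × 550 × 11.31) / 2.0 = 1866 N/mm = 1.866 kN/mm.
L_req = P / (r_n/Ω) = 741 / 1.866 = 397 mm total.
Round up → use L = 400 mm.

L = 400 mm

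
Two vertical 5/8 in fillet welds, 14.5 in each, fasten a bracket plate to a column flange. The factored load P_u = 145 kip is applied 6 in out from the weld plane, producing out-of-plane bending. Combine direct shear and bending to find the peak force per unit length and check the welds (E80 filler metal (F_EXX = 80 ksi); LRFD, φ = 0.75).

f_max ≈ 13.4 kip/in; adequate

L_w = 2 × 14.5 = 29 in; section modulus (unit throat) S = 2 × L²/6 = 70.08 in².
Direct shear f_v = P/L_w = 145/29 = 5 kip/in.
Moment M = P × e = 145 × 6 = 870 kip·in; bending f_b = M/S = 12.41 kip/in.
f_max = √(f_v² + f_b²) = √(5² + 12.41²) = 13.38 kip/in.
φr_n = 0.75 × 0.6 × 80 × (0.707 × 0.625) = 15.91 kip/in → adequate.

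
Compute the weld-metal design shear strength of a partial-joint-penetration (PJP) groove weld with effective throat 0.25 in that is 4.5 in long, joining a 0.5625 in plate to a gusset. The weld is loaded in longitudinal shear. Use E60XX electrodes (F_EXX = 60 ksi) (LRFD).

Effective throat (given) t_e = 0.25 in.
A_we = 0.25 × 4.5 = 1.125 in².
F_nw = 0.6 F_EXX = 36 ksi.
φR_n = 0.75 × 36 × 1.125 = 30.38 kips.

φR_n ≈ 30.4 kips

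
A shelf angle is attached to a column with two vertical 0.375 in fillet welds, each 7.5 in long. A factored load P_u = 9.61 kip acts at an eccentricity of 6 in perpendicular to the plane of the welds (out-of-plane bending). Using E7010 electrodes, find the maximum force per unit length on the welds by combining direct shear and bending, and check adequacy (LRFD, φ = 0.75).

f_max ≈ 3.14 kip/in; adequate

E70XX → F_EXX = 70 ksi.
L_w = 2 × 7.5 = 15 in; section modulus (unit throat) S = 2 × L²/6 = 18.75 in².
Direct shear f_v = P/L_w = 9.61/15 = 0.6407 kip/in.
Moment M = P × e = 9.61 × 6 = 57.66 kip·in; bending f_b = M/S = 3.075 kip/in.
f_max = √(f_v² + f_b²) = √(0.6407² + 3.075²) = 3.141 kip/in.
φr_n = 0.75 × 0.6 × 70 × (0.707 × 0.375) = 8.351 kip/in → adequate.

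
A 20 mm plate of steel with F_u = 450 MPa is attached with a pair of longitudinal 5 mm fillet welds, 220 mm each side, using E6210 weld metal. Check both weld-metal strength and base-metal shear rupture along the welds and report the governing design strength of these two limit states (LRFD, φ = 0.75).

E62XX → F_EXX = 620 MPa.
t_e = 0.707 × 5 = 3.535 mm; L = 440 mm.
Weld metal: φR_n = 0.75 × 0.6 × 620 × 3.535 × 440 × 10⁻³ = 434 kN.
Base metal (shear rupture): φR_n = 0.75 × 0.6 × 450 × 20 × 440 × 10⁻³ = 1782 kN.
Governing: weld metal.

φR_n ≈ 434 kN (weld metal governs)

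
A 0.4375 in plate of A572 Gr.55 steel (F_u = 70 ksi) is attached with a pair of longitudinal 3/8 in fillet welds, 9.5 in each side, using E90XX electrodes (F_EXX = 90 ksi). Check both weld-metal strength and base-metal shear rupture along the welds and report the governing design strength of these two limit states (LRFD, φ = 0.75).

t_e = 0.707 × 0.375 = 0.2651 in; L = 19 in.
Weld metal: φR_n = 0.75 × 0.6 × 90 × 0.2651 × 19 = 204 kip.
Base metal (shear rupture): φR_n = 0.75 × 0.6 × 70 × 0.4375 × 19 = 261.8 kip.
Governing: weld metal.

φR_n ≈ 204 kip (weld metal governs)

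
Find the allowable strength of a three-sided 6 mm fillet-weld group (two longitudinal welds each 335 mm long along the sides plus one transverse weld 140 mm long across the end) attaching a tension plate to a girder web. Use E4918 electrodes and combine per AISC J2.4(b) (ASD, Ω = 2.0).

R_n/Ω ≈ 505 kN

E49XX → F_EXX = 490 MPa.
t_e = 0.707 × 6 = 4.242 mm.
R_nwl = 0.6 × 490 × 4.242 × 670 × 10⁻³ = 835.6 kN (longitudinal, 2 welds).
R_nwt = 0.6 × 490 × 4.242 × 140 × 10⁻³ = 174.6 kN (transverse, base value).
(i) R_nwl + R_nwt = 1010 kN; (ii) 0.85 R_nwl + 1.5 R_nwt = 972.2 kN.
R_n = max = 1010 kN [governs: (i)]; R_n/Ω = 505.1 kN.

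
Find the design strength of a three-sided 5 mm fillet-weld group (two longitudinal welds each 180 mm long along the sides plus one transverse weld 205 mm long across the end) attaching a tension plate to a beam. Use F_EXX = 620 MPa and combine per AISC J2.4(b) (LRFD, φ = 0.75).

t_e = 0.707 × 5 = 3.535 mm.
R_nwl = 0.6 × 620 × 3.535 × 360 × 10⁻³ = 473.4 kN (longitudinal, 2 welds).
R_nwt = 0.6 × 620 × 3.535 × 205 × 10⁻³ = 269.6 kN (transverse, base value).
(i) R_nwl + R_nwt = 743 kN; (ii) 0.85 R_nwl + 1.5 R_nwt = 806.8 kN.
R_n = max = 806.8 kN [governs: (ii)]; φR_n = 605.1 kN.

φR_n ≈ 605 kN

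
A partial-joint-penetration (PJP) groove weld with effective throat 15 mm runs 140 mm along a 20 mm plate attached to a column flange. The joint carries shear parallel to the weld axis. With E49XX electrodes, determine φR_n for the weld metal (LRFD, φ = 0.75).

E49XX → F_EXX = 490 MPa.
Effective throat (given) t_e = 15 mm.
A_we = 15 × 140 = 2100 mm².
F_nw = 0.6 F_EXX = 294 MPa.
φR_n = 0.75 × 294 × 2100 × 10⁻³ = 463 kN.

φR_n ≈ 463 kN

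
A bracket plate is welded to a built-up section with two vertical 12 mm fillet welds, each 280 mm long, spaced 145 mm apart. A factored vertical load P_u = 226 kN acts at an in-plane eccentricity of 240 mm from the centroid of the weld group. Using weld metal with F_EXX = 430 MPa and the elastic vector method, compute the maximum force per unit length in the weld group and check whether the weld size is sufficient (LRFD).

f_max ≈ 1520 N/mm; adequate

Total weld length L_w = 560 mm. Treat welds as unit-width lines.
Polar moment about centroid: J = 2[d³/12 + d(b/2)²] = 2[280³/12 + 280×72.5²] = 6602000 mm³.
Direct shear f_v = P/L_w = 226×10³ / 560 = 403.6 N/mm (vertical).
Torsion M = P·e = 226×10³ × 240 = 54240000 N·mm.
Critical point at (x, y) = (72.5, 140) from centroid. f_tx = M·y/J = 1150 N/mm; f_ty = M·x/J = 595.6 N/mm.
Resultant f_max = √[f_tx² + (f_v + f_ty)²] = √[1150² + (403.6 + 595.6)²] = 1524 N/mm.
Capacity per unit length: φr_n = 0.75 × 0.6 × 430 × (0.707 × 12) = 1642 N/mm.
1524 ≤ 1642 → adequate.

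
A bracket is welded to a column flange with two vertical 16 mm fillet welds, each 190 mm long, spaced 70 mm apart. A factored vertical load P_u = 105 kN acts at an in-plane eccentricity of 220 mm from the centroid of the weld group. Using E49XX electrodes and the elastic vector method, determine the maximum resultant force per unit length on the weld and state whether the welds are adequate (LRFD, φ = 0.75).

E49XX → F_EXX = 490 MPa.
Total weld length L_w = 380 mm. Treat welds as unit-width lines.
Polar moment about centroid: J = 2[d³/12 + d(b/2)²] = 2[190³/12 + 190×35²] = 1609000 mm³.
Direct shear f_v = P/L_w = 105×10³ / 380 = 276.3 N/mm (vertical).
Torsion M = P·e = 105×10³ × 220 = 23100000 N·mm.
Critical point at (x, y) = (35, 95) from centroid. f_tx = M·y/J = 1364 N/mm; f_ty = M·x/J = 502.6 N/mm.
Resultant f_max = √[f_tx² + (f_v + f_ty)²] = √[1364² + (276.3 + 502.6)²] = 1571 N/mm.
Capacity per unit length: φr_n = 0.75 × 0.6 × 490 × (0.707 × 16) = 2494 N/mm.
1571 ≤ 2494 → adequate.

f_max ≈ 1570 N/mm; adequate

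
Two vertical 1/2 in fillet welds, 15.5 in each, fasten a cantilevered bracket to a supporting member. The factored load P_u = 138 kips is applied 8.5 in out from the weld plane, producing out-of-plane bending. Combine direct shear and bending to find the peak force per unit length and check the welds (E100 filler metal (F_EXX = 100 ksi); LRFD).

L_w = 2 × 15.5 = 31 in; section modulus (unit throat) S = 2 × L²/6 = 80.08 in².
Direct shear f_v = P/L_w = 138/31 = 4.452 kip/in.
Moment M = P × e = 138 × 8.5 = 1173 kip·in; bending f_b = M/S = 14.65 kip/in.
f_max = √(f_v² + f_b²) = √(4.452² + 14.65²) = 15.31 kip/in.
φr_n = 0.75 × 0.6 × 100 × (0.707 × 0.5) = 15.91 kip/in → adequate.

f_max ≈ 15.3 kip/in; adequate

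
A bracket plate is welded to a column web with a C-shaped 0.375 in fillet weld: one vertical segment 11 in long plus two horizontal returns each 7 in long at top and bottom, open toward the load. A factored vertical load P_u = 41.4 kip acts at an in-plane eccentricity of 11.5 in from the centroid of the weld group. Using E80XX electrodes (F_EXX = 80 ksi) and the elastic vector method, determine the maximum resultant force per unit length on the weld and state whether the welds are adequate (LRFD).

f_max ≈ 6.56 kip/in; adequate

Total weld length L_w = 25 in. Treat welds as unit-width lines.
Centroid: x̄ = 2×7×3.5 / 25 = 1.96 in from the vertical weld.
Polar moment about centroid: J = I_x + I_y = [11³/12 + 2×7×5.5²] + [11×1.96² + 2(7³/12 + 7×1.54²)] = 667 in³.
Direct shear f_v = P/L_w = 41.4 / 25 = 1.656 kip/in (vertical).
Torsion M = P·e = 41.4 × 11.5 = 476.1 kip·in.
Critical point at (x, y) = (5.04, 5.5) from centroid. f_tx = M·y/J = 3.926 kip/in; f_ty = M·x/J = 3.597 kip/in.
Resultant f_max = √[f_tx² + (f_v + f_ty)²] = √[3.926² + (1.656 + 3.597)²] = 6.558 kip/in.
Capacity per unit length: φr_n = 0.75 × 0.6 × 80 × (0.707 × 0.375) = 9.544 kip/in.
6.558 ≤ 9.544 → adequate.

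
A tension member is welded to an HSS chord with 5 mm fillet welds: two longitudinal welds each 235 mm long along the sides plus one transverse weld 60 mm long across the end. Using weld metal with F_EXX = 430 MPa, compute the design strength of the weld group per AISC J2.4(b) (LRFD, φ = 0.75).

φR_n ≈ 363 kN

t_e = 0.707 × 5 = 3.535 mm.
R_nwl = 0.6 × 430 × 3.535 × 470 × 10⁻³ = 428.7 kN (longitudinal, 2 welds).
R_nwt = 0.6 × 430 × 3.535 × 60 × 10⁻³ = 54.72 kN (transverse, base value).
(i) R_nwl + R_nwt = 483.4 kN; (ii) 0.85 R_nwl + 1.5 R_nwt = 446.4 kN.
R_n = max = 483.4 kN [governs: (i)]; φR_n = 362.5 kN.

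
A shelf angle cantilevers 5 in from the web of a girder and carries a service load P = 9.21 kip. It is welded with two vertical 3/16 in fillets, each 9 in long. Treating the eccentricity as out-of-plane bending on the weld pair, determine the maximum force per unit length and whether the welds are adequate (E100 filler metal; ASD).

f_max ≈ 1.78 kip/in; adequate

E100XX → F_EXX = 100 ksi.
L_w = 2 × 9 = 18 in; section modulus (unit throat) S = 2 × L²/6 = 27 in².
Direct shear f_v = P/L_w = 9.21/18 = 0.5117 kip/in.
Moment M = P × e = 9.21 × 5 = 46.05 kip·in; bending f_b = M/S = 1.706 kip/in.
f_max = √(f_v² + f_b²) = √(0.5117² + 1.706²) = 1.781 kip/in.
r_n/Ω = (1/2.0) × 0.6 × 100 × (0.707 × 0.1875) = 3.977 kip/in → adequate.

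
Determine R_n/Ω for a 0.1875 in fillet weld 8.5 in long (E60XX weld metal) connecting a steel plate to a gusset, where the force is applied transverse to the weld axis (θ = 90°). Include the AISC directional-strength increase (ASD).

R_n/Ω ≈ 30.4 kip

E60XX → F_EXX = 60 ksi.
t_e = 0.707 × 0.1875 = 0.1326 in; A_we = 0.1326 × 8.5 = 1.127 in².
Directional factor: 1.0 + 0.5 sin^1.5(90°) = 1.5.
F_nw = 0.6 × 60 × 1.5 = 54 ksi.
R_n/Ω = (54 × 1.127) / 2.0 = 30.42 kip.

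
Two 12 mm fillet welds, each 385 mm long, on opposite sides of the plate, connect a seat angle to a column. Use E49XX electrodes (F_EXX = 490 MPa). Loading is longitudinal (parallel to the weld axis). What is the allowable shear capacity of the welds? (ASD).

Effective throat t_e = 0.707 × 12 = 8.484 mm.
Total length L = 770 mm; A_we = 8.484 × 770 = 6533 mm².
F_nw = 0.6 F_EXX = 0.6 × 490 = 294 MPa.
R_n = 294 × 6533 × 10⁻³ = 1921 kN; R_n/Ω = 1921/2.0 = 960.3 kN.

R_n/Ω ≈ 960 kN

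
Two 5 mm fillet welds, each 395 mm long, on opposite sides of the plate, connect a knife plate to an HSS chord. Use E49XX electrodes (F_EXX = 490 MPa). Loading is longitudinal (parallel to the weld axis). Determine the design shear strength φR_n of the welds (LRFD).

Effective throat t_e = 0.707 × 5 = 3.535 mm.
Total length L = 790 mm; A_we = 3.535 × 790 = 2793 mm².
F_nw = 0.6 F_EXX = 0.6 × 490 = 294 MPa.
φR_n = 0.75 × 294 × 2793 × 10⁻³ = 615.8 kN.

φR_n ≈ 616 kN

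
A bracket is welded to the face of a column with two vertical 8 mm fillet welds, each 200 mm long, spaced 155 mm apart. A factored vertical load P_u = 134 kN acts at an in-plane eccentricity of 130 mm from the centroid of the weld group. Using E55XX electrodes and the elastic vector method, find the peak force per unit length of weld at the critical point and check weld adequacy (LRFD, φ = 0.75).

E55XX → F_EXX = 550 MPa.
Total weld length L_w = 400 mm. Treat welds as unit-width lines.
Polar moment about centroid: J = 2[d³/12 + d(b/2)²] = 2[200³/12 + 200×77.5²] = 3736000 mm³.
Direct shear f_v = P/L_w = 134×10³ / 400 = 335 N/mm (vertical).
Torsion M = P·e = 134×10³ × 130 = 17420000 N·mm.
Critical point at (x, y) = (77.5, 100) from centroid. f_tx = M·y/J = 466.3 N/mm; f_ty = M·x/J = 361.4 N/mm.
Resultant f_max = √[f_tx² + (f_v + f_ty)²] = √[466.3² + (335 + 361.4)²] = 838.1 N/mm.
Capacity per unit length: φr_n = 0.75 × 0.6 × 550 × (0.707 × 8) = 1400 N/mm.
838.1 ≤ 1400 → adequate.

f_max ≈ 838 N/mm; adequate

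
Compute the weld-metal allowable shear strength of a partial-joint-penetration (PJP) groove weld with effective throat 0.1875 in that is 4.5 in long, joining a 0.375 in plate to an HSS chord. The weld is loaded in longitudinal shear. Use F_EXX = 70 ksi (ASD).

Effective throat (given) t_e = 0.1875 in.
A_we = 0.1875 × 4.5 = 0.8438 in².
F_nw = 0.6 F_EXX = 42 ksi.
R_n/Ω = (42 × 0.8438) / 2.0 = 17.72 kip.

R_n/Ω ≈ 17.7 kip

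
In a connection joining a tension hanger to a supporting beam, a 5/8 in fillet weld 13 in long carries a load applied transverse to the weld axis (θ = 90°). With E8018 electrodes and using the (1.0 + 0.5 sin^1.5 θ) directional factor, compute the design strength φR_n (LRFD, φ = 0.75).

φR_n ≈ 310 kip

E80XX → F_EXX = 80 ksi.
t_e = 0.707 × 0.625 = 0.4419 in; A_we = 0.4419 × 13 = 5.744 in².
Directional factor: 1.0 + 0.5 sin^1.5(90°) = 1.5.
F_nw = 0.6 × 80 × 1.5 = 72 ksi.
φR_n = 0.75 × 72 × 5.744 = 310.2 kip.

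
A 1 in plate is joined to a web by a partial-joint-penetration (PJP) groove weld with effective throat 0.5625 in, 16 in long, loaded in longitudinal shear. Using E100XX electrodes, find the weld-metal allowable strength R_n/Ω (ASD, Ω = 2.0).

R_n/Ω ≈ 270 kip

E100XX → F_EXX = 100 ksi.
Effective throat (given) t_e = 0.5625 in.
A_we = 0.5625 × 16 = 9 in².
F_nw = 0.6 F_EXX = 60 ksi.
R_n/Ω = (60 × 9) / 2.0 = 270 kip.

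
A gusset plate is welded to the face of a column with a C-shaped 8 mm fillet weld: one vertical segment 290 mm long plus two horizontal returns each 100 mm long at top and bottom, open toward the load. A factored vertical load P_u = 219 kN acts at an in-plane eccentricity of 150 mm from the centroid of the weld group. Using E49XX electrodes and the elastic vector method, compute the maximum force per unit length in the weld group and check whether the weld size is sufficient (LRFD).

E49XX → F_EXX = 490 MPa.
Total weld length L_w = 490 mm. Treat welds as unit-width lines.
Centroid: x̄ = 2×100×50 / 490 = 20.41 mm from the vertical weld.
Polar moment about centroid: J = I_x + I_y = [290³/12 + 2×100×145²] + [290×20.41² + 2(100³/12 + 100×29.59²)] = 6700000 mm³.
Direct shear f_v = P/L_w = 219×10³ / 490 = 446.9 N/mm (vertical).
Torsion M = P·e = 219×10³ × 150 = 32850000 N·mm.
Critical point at (x, y) = (79.59, 145) from centroid. f_tx = M·y/J = 710.9 N/mm; f_ty = M·x/J = 390.2 N/mm.
Resultant f_max = √[f_tx² + (f_v + f_ty)²] = √[710.9² + (446.9 + 390.2)²] = 1098 N/mm.
Capacity per unit length: φr_n = 0.75 × 0.6 × 490 × (0.707 × 8) = 1247 N/mm.
1098 ≤ 1247 → adequate.

f_max ≈ 1100 N/mm; adequate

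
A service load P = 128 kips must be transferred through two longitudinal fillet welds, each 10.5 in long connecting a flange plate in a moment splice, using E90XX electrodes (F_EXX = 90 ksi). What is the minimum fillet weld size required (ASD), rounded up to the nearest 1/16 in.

w = 3/8 in

Total weld length L = 21 in.
Required throat t_e = P × Ω / (0.6 F_EXX × L) = 128 × 2.0 / (0.6 × 90 × 21) = 0.2257 in.
Required leg w = t_e / 0.707 = 0.3193 in → use 3/8 in.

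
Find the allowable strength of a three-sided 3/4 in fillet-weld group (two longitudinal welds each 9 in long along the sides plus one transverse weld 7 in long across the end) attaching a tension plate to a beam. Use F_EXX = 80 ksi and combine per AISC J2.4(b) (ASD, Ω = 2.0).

t_e = 0.707 × 0.75 = 0.5302 in.
R_nwl = 0.6 × 80 × 0.5302 × 18 = 458.1 kips (longitudinal, 2 welds).
R_nwt = 0.6 × 80 × 0.5302 × 7 = 178.2 kips (transverse, base value).
(i) R_nwl + R_nwt = 636.3 kips; (ii) 0.85 R_nwl + 1.5 R_nwt = 656.7 kips.
R_n = max = 656.7 kips [governs: (ii)]; R_n/Ω = 328.3 kips.

R_n/Ω ≈ 328 kips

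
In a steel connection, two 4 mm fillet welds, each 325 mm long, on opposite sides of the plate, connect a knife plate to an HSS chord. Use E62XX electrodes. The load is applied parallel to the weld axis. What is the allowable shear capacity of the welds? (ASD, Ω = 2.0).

E62XX → F_EXX = 620 MPa.
Effective throat t_e = 0.707 × 4 = 2.828 mm.
Total length L = 650 mm; A_we = 2.828 × 650 = 1838 mm².
F_nw = 0.6 F_EXX = 0.6 × 620 = 372 MPa.
R_n = 372 × 1838 × 10⁻³ = 683.8 kN; R_n/Ω = 683.8/2.0 = 341.9 kN.

R_n/Ω ≈ 342 kN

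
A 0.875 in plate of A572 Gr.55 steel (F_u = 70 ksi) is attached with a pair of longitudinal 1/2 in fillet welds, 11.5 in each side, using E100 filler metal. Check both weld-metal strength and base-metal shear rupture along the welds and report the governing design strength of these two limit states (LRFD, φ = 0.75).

φR_n ≈ 366 kip (weld metal governs)

E100XX → F_EXX = 100 ksi.
t_e = 0.707 × 0.5 = 0.3535 in; L = 23 in.
Weld metal: φR_n = 0.75 × 0.6 × 100 × 0.3535 × 23 = 365.9 kip.
Base metal (shear rupture): φR_n = 0.75 × 0.6 × 70 × 0.875 × 23 = 633.9 kip.
Governing: weld metal.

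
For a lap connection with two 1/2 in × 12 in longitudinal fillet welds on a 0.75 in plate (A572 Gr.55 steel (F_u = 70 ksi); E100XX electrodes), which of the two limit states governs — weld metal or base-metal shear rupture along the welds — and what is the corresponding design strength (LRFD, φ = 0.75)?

φR_n ≈ 382 kip (weld metal governs)

E100XX → F_EXX = 100 ksi.
t_e = 0.707 × 0.5 = 0.3535 in; L = 24 in.
Weld metal: φR_n = 0.75 × 0.6 × 100 × 0.3535 × 24 = 381.8 kip.
Base metal (shear rupture): φR_n = 0.75 × 0.6 × 70 × 0.75 × 24 = 567 kip.
Governing: weld metal.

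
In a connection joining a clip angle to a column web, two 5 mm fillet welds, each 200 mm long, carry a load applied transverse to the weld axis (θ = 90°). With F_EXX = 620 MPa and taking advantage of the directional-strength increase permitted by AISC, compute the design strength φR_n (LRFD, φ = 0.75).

t_e = 0.707 × 5 = 3.535 mm; A_we = 3.535 × 400 = 1414 mm².
Directional factor: 1.0 + 0.5 sin^1.5(90°) = 1.5.
F_nw = 0.6 × 620 × 1.5 = 558 MPa.
φR_n = 0.75 × 558 × 1414 × 10⁻³ = 591.8 kN.

φR_n ≈ 592 kN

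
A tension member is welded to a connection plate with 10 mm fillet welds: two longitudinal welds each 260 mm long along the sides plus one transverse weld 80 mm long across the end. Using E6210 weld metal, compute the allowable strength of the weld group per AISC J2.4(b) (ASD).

E62XX → F_EXX = 620 MPa.
t_e = 0.707 × 10 = 7.07 mm.
R_nwl = 0.6 × 620 × 7.07 × 520 × 10⁻³ = 1368 kN (longitudinal, 2 welds).
R_nwt = 0.6 × 620 × 7.07 × 80 × 10⁻³ = 210.4 kN (transverse, base value).
(i) R_nwl + R_nwt = 1578 kN; (ii) 0.85 R_nwl + 1.5 R_nwt = 1478 kN.
R_n = max = 1578 kN [governs: (i)]; R_n/Ω = 789 kN.

R_n/Ω ≈ 789 kN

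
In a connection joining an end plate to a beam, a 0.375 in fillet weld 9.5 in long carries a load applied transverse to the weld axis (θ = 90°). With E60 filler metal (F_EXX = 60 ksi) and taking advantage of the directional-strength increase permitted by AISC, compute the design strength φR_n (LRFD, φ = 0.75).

φR_n ≈ 102 kips

t_e = 0.707 × 0.375 = 0.2651 in; A_we = 0.2651 × 9.5 = 2.519 in².
Directional factor: 1.0 + 0.5 sin^1.5(90°) = 1.5.
F_nw = 0.6 × 60 × 1.5 = 54 ksi.
φR_n = 0.75 × 54 × 2.519 = 102 kips.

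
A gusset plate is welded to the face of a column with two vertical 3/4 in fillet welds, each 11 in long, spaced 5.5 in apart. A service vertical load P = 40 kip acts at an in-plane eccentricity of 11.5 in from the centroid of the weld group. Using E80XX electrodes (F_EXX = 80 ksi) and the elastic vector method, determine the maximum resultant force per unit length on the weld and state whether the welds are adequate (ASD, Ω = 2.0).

Total weld length L_w = 22 in. Treat welds as unit-width lines.
Polar moment about centroid: J = 2[d³/12 + d(b/2)²] = 2[11³/12 + 11×2.75²] = 388.2 in³.
Direct shear f_v = P/L_w = 40 / 22 = 1.818 kip/in (vertical).
Torsion M = P·e = 40 × 11.5 = 460 kip·in.
Critical point at (x, y) = (2.75, 5.5) from centroid. f_tx = M·y/J = 6.517 kip/in; f_ty = M·x/J = 3.259 kip/in.
Resultant f_max = √[f_tx² + (f_v + f_ty)²] = √[6.517² + (1.818 + 3.259)²] = 8.261 kip/in.
Capacity per unit length: r_n/Ω = (1/2.0) × 0.6 × 80 × (0.707 × 0.75) = 12.73 kip/in.
8.261 ≤ 12.73 → adequate.

f_max ≈ 8.26 kip/in; adequate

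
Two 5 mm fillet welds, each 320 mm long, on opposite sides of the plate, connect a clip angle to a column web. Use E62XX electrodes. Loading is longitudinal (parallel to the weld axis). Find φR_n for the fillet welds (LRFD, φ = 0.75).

φR_n ≈ 631 kN

E62XX → F_EXX = 620 MPa.
Effective throat t_e = 0.707 × 5 = 3.535 mm.
Total length L = 640 mm; A_we = 3.535 × 640 = 2262 mm².
F_nw = 0.6 F_EXX = 0.6 × 620 = 372 MPa.
φR_n = 0.75 × 372 × 2262 × 10⁻³ = 631.2 kN.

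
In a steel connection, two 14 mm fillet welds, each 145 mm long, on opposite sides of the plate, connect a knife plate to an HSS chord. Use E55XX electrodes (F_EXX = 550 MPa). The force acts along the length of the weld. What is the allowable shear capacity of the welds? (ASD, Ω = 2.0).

Effective throat t_e = 0.707 × 14 = 9.898 mm.
Total length L = 290 mm; A_we = 9.898 × 290 = 2870 mm².
F_nw = 0.6 F_EXX = 0.6 × 550 = 330 MPa.
R_n = 330 × 2870 × 10⁻³ = 947.2 kN; R_n/Ω = 947.2/2.0 = 473.6 kN.

R_n/Ω ≈ 474 kN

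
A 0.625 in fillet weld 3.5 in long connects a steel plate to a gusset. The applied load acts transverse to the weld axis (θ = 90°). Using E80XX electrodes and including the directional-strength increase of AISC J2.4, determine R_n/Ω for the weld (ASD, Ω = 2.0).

R_n/Ω ≈ 55.7 kip

E80XX → F_EXX = 80 ksi.
t_e = 0.707 × 0.625 = 0.4419 in; A_we = 0.4419 × 3.5 = 1.547 in².
Directional factor: 1.0 + 0.5 sin^1.5(90°) = 1.5.
F_nw = 0.6 × 80 × 1.5 = 72 ksi.
R_n/Ω = (72 × 1.547) / 2.0 = 55.68 kip.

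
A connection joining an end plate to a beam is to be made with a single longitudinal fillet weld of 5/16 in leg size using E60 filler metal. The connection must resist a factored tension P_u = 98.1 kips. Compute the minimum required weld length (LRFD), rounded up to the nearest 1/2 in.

E60XX → F_EXX = 60 ksi.
Throat t_e = 0.707 × 0.3125 = 0.2209 in.
φr_n = 0.75 × 0.6 × 60 × 0.2209 = 5.965 kips/in.
L_req = P_u / φr_n = 98.1 / 5.965 = 16.45 in total.
Round up → use L = 16.5 in.

L = 16.5 in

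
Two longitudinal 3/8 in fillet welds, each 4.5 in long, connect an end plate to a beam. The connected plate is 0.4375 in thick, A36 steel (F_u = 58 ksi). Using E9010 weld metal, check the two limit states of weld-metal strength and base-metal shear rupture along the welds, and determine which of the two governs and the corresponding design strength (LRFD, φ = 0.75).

φR_n ≈ 96.6 kips (weld metal governs)

E90XX → F_EXX = 90 ksi.
t_e = 0.707 × 0.375 = 0.2651 in; L = 9 in.
Weld metal: φR_n = 0.75 × 0.6 × 90 × 0.2651 × 9 = 96.64 kips.
Base metal (shear rupture): φR_n = 0.75 × 0.6 × 58 × 0.4375 × 9 = 102.8 kips.
Governing: weld metal.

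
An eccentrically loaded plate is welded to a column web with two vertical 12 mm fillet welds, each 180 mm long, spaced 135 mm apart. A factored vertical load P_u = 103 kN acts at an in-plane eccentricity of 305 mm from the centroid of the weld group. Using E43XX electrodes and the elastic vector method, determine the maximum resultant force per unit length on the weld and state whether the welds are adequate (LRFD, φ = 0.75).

E43XX → F_EXX = 430 MPa.
Total weld length L_w = 360 mm. Treat welds as unit-width lines.
Polar moment about centroid: J = 2[d³/12 + d(b/2)²] = 2[180³/12 + 180×67.5²] = 2612000 mm³.
Direct shear f_v = P/L_w = 103×10³ / 360 = 286.1 N/mm (vertical).
Torsion M = P·e = 103×10³ × 305 = 31415000 N·mm.
Critical point at (x, y) = (67.5, 90) from centroid. f_tx = M·y/J = 1082 N/mm; f_ty = M·x/J = 811.8 N/mm.
Resultant f_max = √[f_tx² + (f_v + f_ty)²] = √[1082² + (286.1 + 811.8)²] = 1542 N/mm.
Capacity per unit length: φr_n = 0.75 × 0.6 × 430 × (0.707 × 12) = 1642 N/mm.
1542 ≤ 1642 → adequate.

f_max ≈ 1540 N/mm; adequate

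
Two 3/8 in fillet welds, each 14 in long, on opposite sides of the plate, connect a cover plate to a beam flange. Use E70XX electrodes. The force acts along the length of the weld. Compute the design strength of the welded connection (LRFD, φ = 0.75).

E70XX → F_EXX = 70 ksi.
Effective throat t_e = 0.707 × 0.375 = 0.2651 in.
Total length L = 28 in; A_we = 0.2651 × 28 = 7.423 in².
F_nw = 0.6 F_EXX = 0.6 × 70 = 42 ksi.
φR_n = 0.75 × 42 × 7.423 = 233.8 kips.

φR_n ≈ 234 kips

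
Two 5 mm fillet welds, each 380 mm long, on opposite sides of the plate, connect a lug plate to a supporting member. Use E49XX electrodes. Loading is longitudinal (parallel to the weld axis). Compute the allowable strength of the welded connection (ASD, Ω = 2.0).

R_n/Ω ≈ 395 kN

E49XX → F_EXX = 490 MPa.
Effective throat t_e = 0.707 × 5 = 3.535 mm.
Total length L = 760 mm; A_we = 3.535 × 760 = 2687 mm².
F_nw = 0.6 F_EXX = 0.6 × 490 = 294 MPa.
R_n = 294 × 2687 × 10⁻³ = 789.9 kN; R_n/Ω = 789.9/2.0 = 394.9 kN.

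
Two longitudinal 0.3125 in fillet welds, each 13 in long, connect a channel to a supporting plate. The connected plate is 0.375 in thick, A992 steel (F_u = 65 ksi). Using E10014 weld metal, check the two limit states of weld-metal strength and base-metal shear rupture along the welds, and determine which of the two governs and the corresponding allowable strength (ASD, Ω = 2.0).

E100XX → F_EXX = 100 ksi.
t_e = 0.707 × 0.3125 = 0.2209 in; L = 26 in.
Weld metal: R_n/Ω = (1/2.0) × 0.6 × 100 × 0.2209 × 26 = 172.3 kips.
Base metal (shear rupture): R_n/Ω = (1/2.0) × 0.6 × 65 × 0.375 × 26 = 190.1 kips.
Governing: weld metal.

R_n/Ω ≈ 172 kips (weld metal governs)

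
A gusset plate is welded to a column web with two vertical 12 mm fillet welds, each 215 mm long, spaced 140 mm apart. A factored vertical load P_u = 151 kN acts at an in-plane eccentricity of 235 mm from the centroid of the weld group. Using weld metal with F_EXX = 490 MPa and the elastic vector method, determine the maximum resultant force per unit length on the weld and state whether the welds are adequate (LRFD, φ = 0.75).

f_max ≈ 1430 N/mm; adequate

Total weld length L_w = 430 mm. Treat welds as unit-width lines.
Polar moment about centroid: J = 2[d³/12 + d(b/2)²] = 2[215³/12 + 215×70²] = 3763000 mm³.
Direct shear f_v = P/L_w = 151×10³ / 430 = 351.2 N/mm (vertical).
Torsion M = P·e = 151×10³ × 235 = 35485000 N·mm.
Critical point at (x, y) = (70, 107.5) from centroid. f_tx = M·y/J = 1014 N/mm; f_ty = M·x/J = 660 N/mm.
Resultant f_max = √[f_tx² + (f_v + f_ty)²] = √[1014² + (351.2 + 660)²] = 1432 N/mm.
Capacity per unit length: φr_n = 0.75 × 0.6 × 490 × (0.707 × 12) = 1871 N/mm.
1432 ≤ 1871 → adequate.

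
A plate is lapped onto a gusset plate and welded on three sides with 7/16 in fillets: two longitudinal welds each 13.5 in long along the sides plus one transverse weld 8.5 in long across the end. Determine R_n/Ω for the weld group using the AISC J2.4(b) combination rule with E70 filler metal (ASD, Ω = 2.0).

E70XX → F_EXX = 70 ksi.
t_e = 0.707 × 0.4375 = 0.3093 in.
R_nwl = 0.6 × 70 × 0.3093 × 27 = 350.8 kips (longitudinal, 2 welds).
R_nwt = 0.6 × 70 × 0.3093 × 8.5 = 110.4 kips (transverse, base value).
(i) R_nwl + R_nwt = 461.2 kips; (ii) 0.85 R_nwl + 1.5 R_nwt = 463.8 kips.
R_n = max = 463.8 kips [governs: (ii)]; R_n/Ω = 231.9 kips.

R_n/Ω ≈ 232 kips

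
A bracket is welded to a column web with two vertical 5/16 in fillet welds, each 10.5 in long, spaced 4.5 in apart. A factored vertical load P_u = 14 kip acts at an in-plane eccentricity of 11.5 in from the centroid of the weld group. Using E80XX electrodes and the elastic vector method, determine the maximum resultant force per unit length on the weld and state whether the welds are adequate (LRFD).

f_max ≈ 3.39 kip/in; adequate

E80XX → F_EXX = 80 ksi.
Total weld length L_w = 21 in. Treat welds as unit-width lines.
Polar moment about centroid: J = 2[d³/12 + d(b/2)²] = 2[10.5³/12 + 10.5×2.25²] = 299.2 in³.
Direct shear f_v = P/L_w = 14 / 21 = 0.6667 kip/in (vertical).
Torsion M = P·e = 14 × 11.5 = 161 kip·in.
Critical point at (x, y) = (2.25, 5.25) from centroid. f_tx = M·y/J = 2.825 kip/in; f_ty = M·x/J = 1.211 kip/in.
Resultant f_max = √[f_tx² + (f_v + f_ty)²] = √[2.825² + (0.6667 + 1.211)²] = 3.391 kip/in.
Capacity per unit length: φr_n = 0.75 × 0.6 × 80 × (0.707 × 0.3125) = 7.954 kip/in.
3.391 ≤ 7.954 → adequate.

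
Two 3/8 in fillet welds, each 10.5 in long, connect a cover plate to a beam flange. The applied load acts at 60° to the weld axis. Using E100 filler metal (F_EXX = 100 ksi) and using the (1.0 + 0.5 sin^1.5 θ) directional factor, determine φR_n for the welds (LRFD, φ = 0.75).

t_e = 0.707 × 0.375 = 0.2651 in; A_we = 0.2651 × 21 = 5.568 in².
Directional factor: 1.0 + 0.5 sin^1.5(60°) = 1.403.
F_nw = 0.6 × 100 × 1.403 = 84.18 ksi.
φR_n = 0.75 × 84.18 × 5.568 = 351.5 kips.

φR_n ≈ 352 kips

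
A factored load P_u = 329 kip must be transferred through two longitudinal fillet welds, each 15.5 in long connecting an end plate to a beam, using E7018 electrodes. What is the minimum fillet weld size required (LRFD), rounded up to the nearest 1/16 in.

w = 1/2 in

E70XX → F_EXX = 70 ksi.
Total weld length L = 31 in.
Required throat t_e = P_u / (φ × 0.6 F_EXX × L) = 329 / (0.75 × 0.6 × 70 × 31) = 0.3369 in.
Required leg w = t_e / 0.707 = 0.4765 in → use 1/2 in.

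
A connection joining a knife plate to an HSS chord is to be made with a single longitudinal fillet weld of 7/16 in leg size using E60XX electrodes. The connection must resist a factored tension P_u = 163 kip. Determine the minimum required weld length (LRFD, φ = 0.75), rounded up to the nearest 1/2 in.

L = 20 in

E60XX → F_EXX = 60 ksi.
Throat t_e = 0.707 × 0.4375 = 0.3093 in.
φr_n = 0.75 × 0.6 × 60 × 0.3093 = 8.351 kip/in.
L_req = P_u / φr_n = 163 / 8.351 = 19.52 in total.
Round up → use L = 20 in.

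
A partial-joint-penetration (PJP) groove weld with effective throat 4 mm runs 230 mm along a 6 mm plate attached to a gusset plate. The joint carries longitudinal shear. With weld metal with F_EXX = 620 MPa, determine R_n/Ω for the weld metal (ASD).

R_n/Ω ≈ 171 kN

Effective throat (given) t_e = 4 mm.
A_we = 4 × 230 = 920 mm².
F_nw = 0.6 F_EXX = 372 MPa.
R_n/Ω = (372 × 920) / 2.0 × 10⁻³ = 171.1 kN.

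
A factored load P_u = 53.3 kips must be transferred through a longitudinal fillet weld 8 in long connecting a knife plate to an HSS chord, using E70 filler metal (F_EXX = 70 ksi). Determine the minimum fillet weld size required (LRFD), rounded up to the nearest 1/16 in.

w = 5/16 in

Total weld length L = 8 in.
Required throat t_e = P_u / (φ × 0.6 F_EXX × L) = 53.3 / (0.75 × 0.6 × 70 × 8) = 0.2115 in.
Required leg w = t_e / 0.707 = 0.2992 in → use 5/16 in.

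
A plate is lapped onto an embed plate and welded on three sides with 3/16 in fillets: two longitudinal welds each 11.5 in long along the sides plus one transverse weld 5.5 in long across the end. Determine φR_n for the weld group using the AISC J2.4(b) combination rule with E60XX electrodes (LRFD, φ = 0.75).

φR_n ≈ 102 kip

E60XX → F_EXX = 60 ksi.
t_e = 0.707 × 0.1875 = 0.1326 in.
R_nwl = 0.6 × 60 × 0.1326 × 23 = 109.8 kip (longitudinal, 2 welds).
R_nwt = 0.6 × 60 × 0.1326 × 5.5 = 26.25 kip (transverse, base value).
(i) R_nwl + R_nwt = 136 kip; (ii) 0.85 R_nwl + 1.5 R_nwt = 132.7 kip.
R_n = max = 136 kip [governs: (i)]; φR_n = 102 kip.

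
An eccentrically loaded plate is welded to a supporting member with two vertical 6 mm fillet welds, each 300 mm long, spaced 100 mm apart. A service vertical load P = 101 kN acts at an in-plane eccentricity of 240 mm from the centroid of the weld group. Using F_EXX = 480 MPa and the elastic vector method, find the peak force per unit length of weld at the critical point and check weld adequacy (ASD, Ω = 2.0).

f_max ≈ 710 N/mm; NOT adequate

Total weld length L_w = 600 mm. Treat welds as unit-width lines.
Polar moment about centroid: J = 2[d³/12 + d(b/2)²] = 2[300³/12 + 300×50²] = 6000000 mm³.
Direct shear f_v = P/L_w = 101×10³ / 600 = 168.3 N/mm (vertical).
Torsion M = P·e = 101×10³ × 240 = 24240000 N·mm.
Critical point at (x, y) = (50, 150) from centroid. f_tx = M·y/J = 606 N/mm; f_ty = M·x/J = 202 N/mm.
Resultant f_max = √[f_tx² + (f_v + f_ty)²] = √[606² + (168.3 + 202)²] = 710.2 N/mm.
Capacity per unit length: r_n/Ω = (1/2.0) × 0.6 × 480 × (0.707 × 6) = 610.8 N/mm.
710.2 > 610.8 → NOT adequate.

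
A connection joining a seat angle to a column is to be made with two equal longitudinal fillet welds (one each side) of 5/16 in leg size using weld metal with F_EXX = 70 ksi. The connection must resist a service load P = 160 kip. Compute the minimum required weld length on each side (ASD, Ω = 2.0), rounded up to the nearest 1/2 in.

Throat t_e = 0.707 × 0.3125 = 0.2209 in.
r_n/Ω = (0.6 × 70 × 0.2209) / 2.0 = 4.64 kip/in.
L_req = P / (r_n/Ω) = 160 / 4.64 = 34.49 in total.
Per side: 34.49 / 2 = 17.24 in.
Round up → use L = 17.5 in on each side.

L = 17.5 in on each side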